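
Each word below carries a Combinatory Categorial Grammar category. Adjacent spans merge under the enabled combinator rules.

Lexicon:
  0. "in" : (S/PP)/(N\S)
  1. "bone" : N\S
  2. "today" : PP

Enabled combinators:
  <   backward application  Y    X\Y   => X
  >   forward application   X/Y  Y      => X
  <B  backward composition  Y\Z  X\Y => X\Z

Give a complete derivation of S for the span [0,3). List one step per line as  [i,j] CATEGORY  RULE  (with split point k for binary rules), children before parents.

[0,3] S   >
  [0,2] S/PP   >
    [0,1] "in" : (S/PP)/(N\S)
    [1,2] "bone" : N\S
  [2,3] "today" : PP

[0,1] (S/PP)/(N\S)  lex  "in"
[1,2] N\S  lex  "bone"
[0,2] S/PP  >  k=1
[2,3] PP  lex  "today"
[0,3] S  >  k=2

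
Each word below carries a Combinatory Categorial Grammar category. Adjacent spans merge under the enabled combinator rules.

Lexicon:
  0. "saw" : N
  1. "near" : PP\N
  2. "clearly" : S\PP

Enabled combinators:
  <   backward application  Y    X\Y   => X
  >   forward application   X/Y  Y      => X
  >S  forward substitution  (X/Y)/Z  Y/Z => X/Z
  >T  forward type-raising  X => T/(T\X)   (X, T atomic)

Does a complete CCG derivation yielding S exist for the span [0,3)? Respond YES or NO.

YES

[0,3] S   <
  [0,2] PP   >
    [0,1] PP/(PP\N)   >T
      [0,1] "saw" : N
    [1,2] "near" : PP\N
  [2,3] "clearly" : S\PP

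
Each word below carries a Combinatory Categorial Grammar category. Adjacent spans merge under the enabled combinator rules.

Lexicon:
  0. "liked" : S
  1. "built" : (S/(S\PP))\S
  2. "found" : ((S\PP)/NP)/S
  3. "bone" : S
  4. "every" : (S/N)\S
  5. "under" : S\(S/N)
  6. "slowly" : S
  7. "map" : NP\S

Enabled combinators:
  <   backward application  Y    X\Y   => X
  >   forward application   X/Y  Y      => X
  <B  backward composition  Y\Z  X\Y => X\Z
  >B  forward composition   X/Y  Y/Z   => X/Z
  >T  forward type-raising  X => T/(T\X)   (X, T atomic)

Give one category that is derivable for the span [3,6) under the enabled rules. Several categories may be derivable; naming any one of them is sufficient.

S

[0,8] S   >
  [0,2] S/(S\PP)   <
    [0,1] "liked" : S
    [1,2] "built" : (S/(S\PP))\S
  [2,8] S\PP   >
    [2,6] (S\PP)/NP   >
      [2,3] "found" : ((S\PP)/NP)/S
      [3,6] S   <
        [3,5] S/N   <
          [3,4] "bone" : S
          [4,5] "every" : (S/N)\S
        [5,6] "under" : S\(S/N)
    [6,8] NP   >
      [6,7] NP/(NP\S)   >T
        [6,7] "slowly" : S
      [7,8] "map" : NP\S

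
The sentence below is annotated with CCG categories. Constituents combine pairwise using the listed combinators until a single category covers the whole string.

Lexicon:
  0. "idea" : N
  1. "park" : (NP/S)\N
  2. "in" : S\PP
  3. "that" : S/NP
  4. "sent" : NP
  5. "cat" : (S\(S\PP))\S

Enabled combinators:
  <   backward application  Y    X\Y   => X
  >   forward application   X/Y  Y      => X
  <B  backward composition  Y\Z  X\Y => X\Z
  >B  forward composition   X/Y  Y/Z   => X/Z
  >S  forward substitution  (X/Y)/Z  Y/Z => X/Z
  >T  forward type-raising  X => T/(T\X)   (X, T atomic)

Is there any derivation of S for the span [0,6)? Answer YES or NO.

NO

N (NP/S)\N S\PP S/NP NP (S\(S\PP))\S
CKY chart[0,6] = {N/(N\NP), NP, NP/(NP\NP), NP/(S\S), PP/(PP\NP), S/(S\NP)}; S ∉ chart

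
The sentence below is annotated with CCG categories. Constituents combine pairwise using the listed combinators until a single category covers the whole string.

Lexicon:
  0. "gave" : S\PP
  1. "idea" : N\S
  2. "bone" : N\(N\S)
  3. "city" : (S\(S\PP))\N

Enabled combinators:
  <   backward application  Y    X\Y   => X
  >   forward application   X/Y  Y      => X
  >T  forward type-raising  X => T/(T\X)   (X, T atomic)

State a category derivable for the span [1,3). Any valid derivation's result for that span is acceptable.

N

[0,4] S   <
  [0,1] "gave" : S\PP
  [1,4] S\(S\PP)   <
    [1,3] N   <
      [1,2] "idea" : N\S
      [2,3] "bone" : N\(N\S)
    [3,4] "city" : (S\(S\PP))\N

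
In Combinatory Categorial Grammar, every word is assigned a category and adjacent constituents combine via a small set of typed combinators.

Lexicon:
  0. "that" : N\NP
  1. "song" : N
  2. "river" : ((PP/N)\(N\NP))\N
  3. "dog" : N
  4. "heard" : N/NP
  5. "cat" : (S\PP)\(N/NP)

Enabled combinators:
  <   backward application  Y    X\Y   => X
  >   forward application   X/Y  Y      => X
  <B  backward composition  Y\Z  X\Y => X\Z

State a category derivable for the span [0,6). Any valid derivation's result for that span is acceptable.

[0,6] S   <
  [0,4] PP   >
    [0,3] PP/N   <
      [0,1] "that" : N\NP
      [1,3] (PP/N)\(N\NP)   <
        [1,2] "song" : N
        [2,3] "river" : ((PP/N)\(N\NP))\N
    [3,4] "dog" : N
  [4,6] S\PP   <
    [4,5] "heard" : N/NP
    [5,6] "cat" : (S\PP)\(N/NP)

S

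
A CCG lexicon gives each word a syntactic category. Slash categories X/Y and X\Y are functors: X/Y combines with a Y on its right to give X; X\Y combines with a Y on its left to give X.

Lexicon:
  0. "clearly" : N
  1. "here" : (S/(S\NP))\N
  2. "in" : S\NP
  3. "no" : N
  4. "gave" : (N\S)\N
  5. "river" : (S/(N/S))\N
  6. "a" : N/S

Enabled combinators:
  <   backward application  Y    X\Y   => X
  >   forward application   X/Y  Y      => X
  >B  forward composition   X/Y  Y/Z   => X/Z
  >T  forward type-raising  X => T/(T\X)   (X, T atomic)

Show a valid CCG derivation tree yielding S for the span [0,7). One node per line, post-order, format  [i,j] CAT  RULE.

[0,1] N  lex  "clearly"
[1,2] (S/(S\NP))\N  lex  "here"
[0,2] S/(S\NP)  <  k=1
[2,3] S\NP  lex  "in"
[0,3] S  >  k=2
[3,4] N  lex  "no"
[4,5] (N\S)\N  lex  "gave"
[3,5] N\S  <  k=4
[0,5] N  <  k=3
[5,6] (S/(N/S))\N  lex  "river"
[0,6] S/(N/S)  <  k=5
[6,7] N/S  lex  "a"
[0,7] S  >  k=6

[0,7] S   >
  [0,6] S/(N/S)   <
    [0,5] N   <
      [0,3] S   >
        [0,2] S/(S\NP)   <
          [0,1] "clearly" : N
          [1,2] "here" : (S/(S\NP))\N
        [2,3] "in" : S\NP
      [3,5] N\S   <
        [3,4] "no" : N
        [4,5] "gave" : (N\S)\N
    [5,6] "river" : (S/(N/S))\N
  [6,7] "a" : N/S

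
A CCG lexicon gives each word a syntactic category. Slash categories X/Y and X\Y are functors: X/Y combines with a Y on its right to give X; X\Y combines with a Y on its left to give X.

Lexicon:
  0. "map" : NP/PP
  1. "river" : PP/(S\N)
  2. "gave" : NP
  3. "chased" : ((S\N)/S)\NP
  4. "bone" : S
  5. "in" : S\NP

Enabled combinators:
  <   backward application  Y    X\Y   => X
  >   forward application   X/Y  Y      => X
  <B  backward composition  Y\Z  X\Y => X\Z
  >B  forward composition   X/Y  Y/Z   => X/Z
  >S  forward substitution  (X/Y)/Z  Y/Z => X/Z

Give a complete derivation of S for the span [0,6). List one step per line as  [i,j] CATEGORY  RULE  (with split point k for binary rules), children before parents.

[0,1] NP/PP  lex  "map"
[1,2] PP/(S\N)  lex  "river"
[2,3] NP  lex  "gave"
[3,4] ((S\N)/S)\NP  lex  "chased"
[2,4] (S\N)/S  <  k=3
[4,5] S  lex  "bone"
[2,5] S\N  >  k=4
[1,5] PP  >  k=2
[0,5] NP  >  k=1
[5,6] S\NP  lex  "in"
[0,6] S  <  k=5

[0,6] S   <
  [0,5] NP   >
    [0,1] "map" : NP/PP
    [1,5] PP   >
      [1,2] "river" : PP/(S\N)
      [2,5] S\N   >
        [2,4] (S\N)/S   <
          [2,3] "gave" : NP
          [3,4] "chased" : ((S\N)/S)\NP
        [4,5] "bone" : S
  [5,6] "in" : S\NP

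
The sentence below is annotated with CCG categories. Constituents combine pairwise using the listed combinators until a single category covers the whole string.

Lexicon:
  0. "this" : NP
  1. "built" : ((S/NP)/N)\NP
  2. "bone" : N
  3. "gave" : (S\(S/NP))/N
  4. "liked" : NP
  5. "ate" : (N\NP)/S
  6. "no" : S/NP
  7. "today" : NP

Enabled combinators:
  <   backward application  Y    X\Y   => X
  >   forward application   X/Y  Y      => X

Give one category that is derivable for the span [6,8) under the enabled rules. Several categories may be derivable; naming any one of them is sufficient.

[0,8] S   <
  [0,3] S/NP   >
    [0,2] (S/NP)/N   <
      [0,1] "this" : NP
      [1,2] "built" : ((S/NP)/N)\NP
    [2,3] "bone" : N
  [3,8] S\(S/NP)   >
    [3,4] "gave" : (S\(S/NP))/N
    [4,8] N   <
      [4,5] "liked" : NP
      [5,8] N\NP   >
        [5,6] "ate" : (N\NP)/S
        [6,8] S   >
          [6,7] "no" : S/NP
          [7,8] "today" : NP

S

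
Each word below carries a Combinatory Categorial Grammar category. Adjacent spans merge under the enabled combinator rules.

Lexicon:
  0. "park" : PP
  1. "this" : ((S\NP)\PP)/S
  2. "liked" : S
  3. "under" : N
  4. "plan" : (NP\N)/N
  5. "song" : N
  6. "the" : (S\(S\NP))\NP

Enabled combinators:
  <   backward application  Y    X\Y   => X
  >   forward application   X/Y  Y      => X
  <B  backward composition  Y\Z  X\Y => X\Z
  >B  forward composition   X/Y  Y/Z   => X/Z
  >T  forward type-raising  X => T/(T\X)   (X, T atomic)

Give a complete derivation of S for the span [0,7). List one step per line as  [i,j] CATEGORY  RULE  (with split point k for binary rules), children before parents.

[0,7] S   <
  [0,3] S\NP   <
    [0,1] "park" : PP
    [1,3] (S\NP)\PP   >
      [1,2] "this" : ((S\NP)\PP)/S
      [2,3] "liked" : S
  [3,7] S\(S\NP)   <
    [3,6] NP   <
      [3,4] "under" : N
      [4,6] NP\N   >
        [4,5] "plan" : (NP\N)/N
        [5,6] "song" : N
    [6,7] "the" : (S\(S\NP))\NP

[0,1] PP  lex  "park"
[1,2] ((S\NP)\PP)/S  lex  "this"
[2,3] S  lex  "liked"
[1,3] (S\NP)\PP  >  k=2
[0,3] S\NP  <  k=1
[3,4] N  lex  "under"
[4,5] (NP\N)/N  lex  "plan"
[5,6] N  lex  "song"
[4,6] NP\N  >  k=5
[3,6] NP  <  k=4
[6,7] (S\(S\NP))\NP  lex  "the"
[3,7] S\(S\NP)  <  k=6
[0,7] S  <  k=3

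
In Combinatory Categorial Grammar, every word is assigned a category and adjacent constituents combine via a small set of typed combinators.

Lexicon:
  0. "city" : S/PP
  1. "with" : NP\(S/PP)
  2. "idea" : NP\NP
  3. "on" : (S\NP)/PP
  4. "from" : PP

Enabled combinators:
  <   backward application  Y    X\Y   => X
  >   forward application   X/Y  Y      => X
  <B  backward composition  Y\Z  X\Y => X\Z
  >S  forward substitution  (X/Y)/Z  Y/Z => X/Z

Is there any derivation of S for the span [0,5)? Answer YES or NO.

YES

[0,5] S   <
  [0,2] NP   <
    [0,1] "city" : S/PP
    [1,2] "with" : NP\(S/PP)
  [2,5] S\NP   <B
    [2,3] "idea" : NP\NP
    [3,5] S\NP   >
      [3,4] "on" : (S\NP)/PP
      [4,5] "from" : PP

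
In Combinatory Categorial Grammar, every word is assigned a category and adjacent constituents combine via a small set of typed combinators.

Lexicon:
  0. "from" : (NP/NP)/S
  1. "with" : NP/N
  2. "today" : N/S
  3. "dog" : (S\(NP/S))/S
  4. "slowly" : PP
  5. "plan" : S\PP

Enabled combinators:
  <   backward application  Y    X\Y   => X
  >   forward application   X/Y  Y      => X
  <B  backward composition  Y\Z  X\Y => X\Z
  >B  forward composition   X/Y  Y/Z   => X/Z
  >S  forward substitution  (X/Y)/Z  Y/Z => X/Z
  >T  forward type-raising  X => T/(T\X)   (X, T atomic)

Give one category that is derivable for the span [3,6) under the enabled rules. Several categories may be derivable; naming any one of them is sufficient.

[0,6] S   <
  [0,3] NP/S   >S
    [0,1] "from" : (NP/NP)/S
    [1,3] NP/S   >B
      [1,2] "with" : NP/N
      [2,3] "today" : N/S
  [3,6] S\(NP/S)   >
    [3,4] "dog" : (S\(NP/S))/S
    [4,6] S   <
      [4,5] "slowly" : PP
      [5,6] "plan" : S\PP

S\(NP/S)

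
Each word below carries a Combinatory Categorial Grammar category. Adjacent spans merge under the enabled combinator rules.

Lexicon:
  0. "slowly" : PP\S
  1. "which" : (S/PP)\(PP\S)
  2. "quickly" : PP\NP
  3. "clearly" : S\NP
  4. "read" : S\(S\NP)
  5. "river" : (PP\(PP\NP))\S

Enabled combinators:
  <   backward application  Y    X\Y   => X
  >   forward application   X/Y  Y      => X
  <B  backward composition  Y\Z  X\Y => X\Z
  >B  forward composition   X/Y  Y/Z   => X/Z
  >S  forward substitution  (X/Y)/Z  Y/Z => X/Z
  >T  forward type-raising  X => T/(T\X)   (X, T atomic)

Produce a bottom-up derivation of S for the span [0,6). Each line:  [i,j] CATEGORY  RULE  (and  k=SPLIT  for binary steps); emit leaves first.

[0,6] S   >
  [0,2] S/PP   <
    [0,1] "slowly" : PP\S
    [1,2] "which" : (S/PP)\(PP\S)
  [2,6] PP   <
    [2,3] "quickly" : PP\NP
    [3,6] PP\(PP\NP)   <
      [3,5] S   <
        [3,4] "clearly" : S\NP
        [4,5] "read" : S\(S\NP)
      [5,6] "river" : (PP\(PP\NP))\S

[0,1] PP\S  lex  "slowly"
[1,2] (S/PP)\(PP\S)  lex  "which"
[0,2] S/PP  <  k=1
[2,3] PP\NP  lex  "quickly"
[3,4] S\NP  lex  "clearly"
[4,5] S\(S\NP)  lex  "read"
[3,5] S  <  k=4
[5,6] (PP\(PP\NP))\S  lex  "river"
[3,6] PP\(PP\NP)  <  k=5
[2,6] PP  <  k=3
[0,6] S  >  k=2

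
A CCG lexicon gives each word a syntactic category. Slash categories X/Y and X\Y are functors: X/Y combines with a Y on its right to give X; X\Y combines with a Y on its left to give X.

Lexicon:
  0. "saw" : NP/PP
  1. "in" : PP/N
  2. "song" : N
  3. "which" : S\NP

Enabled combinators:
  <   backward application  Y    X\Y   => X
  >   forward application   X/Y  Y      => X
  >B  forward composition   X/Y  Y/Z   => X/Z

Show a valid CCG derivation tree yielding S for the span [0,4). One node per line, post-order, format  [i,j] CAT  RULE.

[0,4] S   <
  [0,3] NP   >
    [0,2] NP/N   >B
      [0,1] "saw" : NP/PP
      [1,2] "in" : PP/N
    [2,3] "song" : N
  [3,4] "which" : S\NP

[0,1] NP/PP  lex  "saw"
[1,2] PP/N  lex  "in"
[0,2] NP/N  >B  k=1
[2,3] N  lex  "song"
[0,3] NP  >  k=2
[3,4] S\NP  lex  "which"
[0,4] S  <  k=3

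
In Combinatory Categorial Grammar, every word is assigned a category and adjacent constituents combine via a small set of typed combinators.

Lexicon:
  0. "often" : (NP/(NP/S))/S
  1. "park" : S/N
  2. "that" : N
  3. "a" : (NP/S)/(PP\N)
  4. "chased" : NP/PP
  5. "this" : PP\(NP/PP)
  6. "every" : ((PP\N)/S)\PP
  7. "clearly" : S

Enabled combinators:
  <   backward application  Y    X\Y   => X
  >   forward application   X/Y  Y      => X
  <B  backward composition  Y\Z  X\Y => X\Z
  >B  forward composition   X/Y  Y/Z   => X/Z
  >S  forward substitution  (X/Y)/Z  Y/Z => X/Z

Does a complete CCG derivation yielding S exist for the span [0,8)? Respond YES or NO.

(NP/(NP/S))/S S/N N (NP/S)/(PP\N) NP/PP PP\(NP/PP) ((PP\N)/S)\PP S
CKY chart[0,8] = {NP}; S ∉ chart

NO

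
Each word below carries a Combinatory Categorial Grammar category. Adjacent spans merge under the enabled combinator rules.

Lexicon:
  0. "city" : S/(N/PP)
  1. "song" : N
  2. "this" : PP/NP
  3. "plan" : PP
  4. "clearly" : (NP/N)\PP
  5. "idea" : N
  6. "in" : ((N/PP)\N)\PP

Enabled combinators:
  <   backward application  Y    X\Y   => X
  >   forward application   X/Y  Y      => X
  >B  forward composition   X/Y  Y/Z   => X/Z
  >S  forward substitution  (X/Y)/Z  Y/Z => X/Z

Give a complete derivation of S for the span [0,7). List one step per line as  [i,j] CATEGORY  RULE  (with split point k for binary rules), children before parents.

[0,1] S/(N/PP)  lex  "city"
[1,2] N  lex  "song"
[2,3] PP/NP  lex  "this"
[3,4] PP  lex  "plan"
[4,5] (NP/N)\PP  lex  "clearly"
[3,5] NP/N  <  k=4
[5,6] N  lex  "idea"
[3,6] NP  >  k=5
[2,6] PP  >  k=3
[6,7] ((N/PP)\N)\PP  lex  "in"
[2,7] (N/PP)\N  <  k=6
[1,7] N/PP  <  k=2
[0,7] S  >  k=1

[0,7] S   >
  [0,1] "city" : S/(N/PP)
  [1,7] N/PP   <
    [1,2] "song" : N
    [2,7] (N/PP)\N   <
      [2,6] PP   >
        [2,3] "this" : PP/NP
        [3,6] NP   >
          [3,5] NP/N   <
            [3,4] "plan" : PP
            [4,5] "clearly" : (NP/N)\PP
          [5,6] "idea" : N
      [6,7] "in" : ((N/PP)\N)\PP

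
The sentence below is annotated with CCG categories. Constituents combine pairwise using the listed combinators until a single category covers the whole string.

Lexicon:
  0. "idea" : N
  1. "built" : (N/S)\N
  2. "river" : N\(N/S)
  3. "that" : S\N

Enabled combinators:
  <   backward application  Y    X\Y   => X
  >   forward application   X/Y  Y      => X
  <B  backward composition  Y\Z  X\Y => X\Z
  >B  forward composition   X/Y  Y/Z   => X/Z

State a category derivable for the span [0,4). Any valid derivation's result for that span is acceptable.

[0,4] S   <
  [0,1] "idea" : N
  [1,4] S\N   <B
    [1,3] N\N   <B
      [1,2] "built" : (N/S)\N
      [2,3] "river" : N\(N/S)
    [3,4] "that" : S\N

S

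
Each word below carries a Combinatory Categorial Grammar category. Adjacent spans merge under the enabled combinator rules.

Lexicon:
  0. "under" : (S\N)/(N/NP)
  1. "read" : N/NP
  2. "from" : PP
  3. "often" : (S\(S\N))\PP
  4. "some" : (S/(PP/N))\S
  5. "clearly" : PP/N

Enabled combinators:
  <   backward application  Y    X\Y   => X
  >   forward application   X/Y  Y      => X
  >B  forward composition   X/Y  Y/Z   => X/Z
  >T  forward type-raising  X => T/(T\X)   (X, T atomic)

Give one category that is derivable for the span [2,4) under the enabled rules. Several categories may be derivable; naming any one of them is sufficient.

[0,6] S   >
  [0,5] S/(PP/N)   <
    [0,4] S   <
      [0,2] S\N   >
        [0,1] "under" : (S\N)/(N/NP)
        [1,2] "read" : N/NP
      [2,4] S\(S\N)   <
        [2,3] "from" : PP
        [3,4] "often" : (S\(S\N))\PP
    [4,5] "some" : (S/(PP/N))\S
  [5,6] "clearly" : PP/N

S\(S\N)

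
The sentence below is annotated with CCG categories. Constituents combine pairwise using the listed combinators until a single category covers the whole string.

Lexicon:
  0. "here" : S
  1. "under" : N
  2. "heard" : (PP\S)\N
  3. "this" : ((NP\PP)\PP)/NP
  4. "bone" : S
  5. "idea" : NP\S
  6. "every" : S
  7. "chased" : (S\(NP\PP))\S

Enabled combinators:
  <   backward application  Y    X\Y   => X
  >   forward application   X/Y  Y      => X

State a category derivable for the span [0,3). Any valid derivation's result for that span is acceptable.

[0,8] S   <
  [0,6] NP\PP   <
    [0,3] PP   <
      [0,1] "here" : S
      [1,3] PP\S   <
        [1,2] "under" : N
        [2,3] "heard" : (PP\S)\N
    [3,6] (NP\PP)\PP   >
      [3,4] "this" : ((NP\PP)\PP)/NP
      [4,6] NP   <
        [4,5] "bone" : S
        [5,6] "idea" : NP\S
  [6,8] S\(NP\PP)   <
    [6,7] "every" : S
    [7,8] "chased" : (S\(NP\PP))\S

PP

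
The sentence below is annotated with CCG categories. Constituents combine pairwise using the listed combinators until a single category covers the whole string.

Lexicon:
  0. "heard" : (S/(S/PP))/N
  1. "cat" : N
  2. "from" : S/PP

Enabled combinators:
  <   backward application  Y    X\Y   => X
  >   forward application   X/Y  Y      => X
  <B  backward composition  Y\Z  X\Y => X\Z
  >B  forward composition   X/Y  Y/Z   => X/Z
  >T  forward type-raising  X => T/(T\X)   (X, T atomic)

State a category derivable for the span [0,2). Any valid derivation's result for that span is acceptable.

[0,3] S   >
  [0,2] S/(S/PP)   >
    [0,1] "heard" : (S/(S/PP))/N
    [1,2] "cat" : N
  [2,3] "from" : S/PP

S/(S/PP)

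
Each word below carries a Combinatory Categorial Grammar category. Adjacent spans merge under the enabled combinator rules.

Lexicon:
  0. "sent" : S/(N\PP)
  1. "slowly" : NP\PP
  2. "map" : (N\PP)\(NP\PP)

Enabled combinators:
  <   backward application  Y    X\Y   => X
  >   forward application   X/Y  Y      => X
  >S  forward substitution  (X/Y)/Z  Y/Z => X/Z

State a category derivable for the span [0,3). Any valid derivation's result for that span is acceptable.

S

[0,3] S   >
  [0,1] "sent" : S/(N\PP)
  [1,3] N\PP   <
    [1,2] "slowly" : NP\PP
    [2,3] "map" : (N\PP)\(NP\PP)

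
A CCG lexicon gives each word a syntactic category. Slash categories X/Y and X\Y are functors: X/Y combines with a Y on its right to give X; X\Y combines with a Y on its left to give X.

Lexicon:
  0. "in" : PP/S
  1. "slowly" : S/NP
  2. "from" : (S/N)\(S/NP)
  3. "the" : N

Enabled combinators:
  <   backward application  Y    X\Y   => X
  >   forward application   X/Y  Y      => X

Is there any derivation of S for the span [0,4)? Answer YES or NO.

NO

PP/S S/NP (S/N)\(S/NP) N
CKY chart[0,4] = {PP}; S ∉ chart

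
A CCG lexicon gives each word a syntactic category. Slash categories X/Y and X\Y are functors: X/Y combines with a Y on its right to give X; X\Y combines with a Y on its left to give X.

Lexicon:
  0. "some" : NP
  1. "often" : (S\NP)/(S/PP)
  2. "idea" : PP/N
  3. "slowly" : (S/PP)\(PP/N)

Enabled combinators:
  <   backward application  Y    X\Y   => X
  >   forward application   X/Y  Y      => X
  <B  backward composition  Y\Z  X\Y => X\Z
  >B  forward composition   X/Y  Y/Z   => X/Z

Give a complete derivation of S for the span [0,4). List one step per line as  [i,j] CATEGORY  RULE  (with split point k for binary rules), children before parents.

[0,1] NP  lex  "some"
[1,2] (S\NP)/(S/PP)  lex  "often"
[2,3] PP/N  lex  "idea"
[3,4] (S/PP)\(PP/N)  lex  "slowly"
[2,4] S/PP  <  k=3
[1,4] S\NP  >  k=2
[0,4] S  <  k=1

[0,4] S   <
  [0,1] "some" : NP
  [1,4] S\NP   >
    [1,2] "often" : (S\NP)/(S/PP)
    [2,4] S/PP   <
      [2,3] "idea" : PP/N
      [3,4] "slowly" : (S/PP)\(PP/N)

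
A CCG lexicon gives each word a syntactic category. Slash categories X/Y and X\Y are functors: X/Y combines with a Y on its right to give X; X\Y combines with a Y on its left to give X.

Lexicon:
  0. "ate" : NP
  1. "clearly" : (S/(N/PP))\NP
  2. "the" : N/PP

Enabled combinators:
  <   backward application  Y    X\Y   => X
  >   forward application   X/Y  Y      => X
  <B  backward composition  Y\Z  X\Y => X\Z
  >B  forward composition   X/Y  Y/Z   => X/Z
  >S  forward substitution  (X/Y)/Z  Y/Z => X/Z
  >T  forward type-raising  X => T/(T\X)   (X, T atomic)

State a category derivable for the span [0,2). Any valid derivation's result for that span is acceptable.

[0,3] S   >
  [0,2] S/(N/PP)   <
    [0,1] "ate" : NP
    [1,2] "clearly" : (S/(N/PP))\NP
  [2,3] "the" : N/PP

S/(N/PP)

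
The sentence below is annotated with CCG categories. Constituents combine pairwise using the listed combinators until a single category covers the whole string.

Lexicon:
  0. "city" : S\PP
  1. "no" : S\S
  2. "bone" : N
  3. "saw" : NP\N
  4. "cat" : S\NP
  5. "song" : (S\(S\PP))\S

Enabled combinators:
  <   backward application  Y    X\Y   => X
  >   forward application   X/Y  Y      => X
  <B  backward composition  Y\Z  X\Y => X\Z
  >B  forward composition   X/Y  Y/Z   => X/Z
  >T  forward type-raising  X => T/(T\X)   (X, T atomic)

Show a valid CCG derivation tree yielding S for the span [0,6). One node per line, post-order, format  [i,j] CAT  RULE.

[0,1] S\PP  lex  "city"
[1,2] S\S  lex  "no"
[0,2] S\PP  <B  k=1
[2,3] N  lex  "bone"
[3,4] NP\N  lex  "saw"
[4,5] S\NP  lex  "cat"
[3,5] S\N  <B  k=4
[2,5] S  <  k=3
[5,6] (S\(S\PP))\S  lex  "song"
[2,6] S\(S\PP)  <  k=5
[0,6] S  <  k=2

[0,6] S   <
  [0,2] S\PP   <B
    [0,1] "city" : S\PP
    [1,2] "no" : S\S
  [2,6] S\(S\PP)   <
    [2,5] S   <
      [2,3] "bone" : N
      [3,5] S\N   <B
        [3,4] "saw" : NP\N
        [4,5] "cat" : S\NP
    [5,6] "song" : (S\(S\PP))\S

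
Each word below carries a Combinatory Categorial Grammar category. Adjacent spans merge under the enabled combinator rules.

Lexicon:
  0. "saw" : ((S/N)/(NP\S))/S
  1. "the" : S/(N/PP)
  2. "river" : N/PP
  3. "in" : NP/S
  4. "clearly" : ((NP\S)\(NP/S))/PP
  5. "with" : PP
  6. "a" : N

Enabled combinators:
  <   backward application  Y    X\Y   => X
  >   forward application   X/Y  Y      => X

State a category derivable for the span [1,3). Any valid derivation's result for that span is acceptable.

[0,7] S   >
  [0,6] S/N   >
    [0,3] (S/N)/(NP\S)   >
      [0,1] "saw" : ((S/N)/(NP\S))/S
      [1,3] S   >
        [1,2] "the" : S/(N/PP)
        [2,3] "river" : N/PP
    [3,6] NP\S   <
      [3,4] "in" : NP/S
      [4,6] (NP\S)\(NP/S)   >
        [4,5] "clearly" : ((NP\S)\(NP/S))/PP
        [5,6] "with" : PP
  [6,7] "a" : N

S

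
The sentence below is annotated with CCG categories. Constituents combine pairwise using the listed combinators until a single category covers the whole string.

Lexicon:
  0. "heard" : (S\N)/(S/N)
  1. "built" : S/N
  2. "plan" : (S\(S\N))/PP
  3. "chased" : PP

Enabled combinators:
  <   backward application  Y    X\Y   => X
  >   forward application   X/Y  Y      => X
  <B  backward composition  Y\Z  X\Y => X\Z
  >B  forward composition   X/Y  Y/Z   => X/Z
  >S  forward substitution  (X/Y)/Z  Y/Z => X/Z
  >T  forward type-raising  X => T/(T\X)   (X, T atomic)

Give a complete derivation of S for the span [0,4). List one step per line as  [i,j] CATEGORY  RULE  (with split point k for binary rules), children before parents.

[0,4] S   <
  [0,2] S\N   >
    [0,1] "heard" : (S\N)/(S/N)
    [1,2] "built" : S/N
  [2,4] S\(S\N)   >
    [2,3] "plan" : (S\(S\N))/PP
    [3,4] "chased" : PP

[0,1] (S\N)/(S/N)  lex  "heard"
[1,2] S/N  lex  "built"
[0,2] S\N  >  k=1
[2,3] (S\(S\N))/PP  lex  "plan"
[3,4] PP  lex  "chased"
[2,4] S\(S\N)  >  k=3
[0,4] S  <  k=2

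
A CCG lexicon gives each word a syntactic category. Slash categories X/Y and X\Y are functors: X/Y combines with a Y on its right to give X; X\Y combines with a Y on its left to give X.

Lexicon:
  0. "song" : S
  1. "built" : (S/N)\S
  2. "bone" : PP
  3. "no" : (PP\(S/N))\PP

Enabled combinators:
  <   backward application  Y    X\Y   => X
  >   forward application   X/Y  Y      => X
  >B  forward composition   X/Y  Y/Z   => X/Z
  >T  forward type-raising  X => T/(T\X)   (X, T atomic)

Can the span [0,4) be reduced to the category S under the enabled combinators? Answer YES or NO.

S (S/N)\S PP (PP\(S/N))\PP
CKY chart[0,4] = {N/(N\PP), NP/(NP\PP), PP, PP/(PP\PP), S/(S\PP)}; S ∉ chart

NO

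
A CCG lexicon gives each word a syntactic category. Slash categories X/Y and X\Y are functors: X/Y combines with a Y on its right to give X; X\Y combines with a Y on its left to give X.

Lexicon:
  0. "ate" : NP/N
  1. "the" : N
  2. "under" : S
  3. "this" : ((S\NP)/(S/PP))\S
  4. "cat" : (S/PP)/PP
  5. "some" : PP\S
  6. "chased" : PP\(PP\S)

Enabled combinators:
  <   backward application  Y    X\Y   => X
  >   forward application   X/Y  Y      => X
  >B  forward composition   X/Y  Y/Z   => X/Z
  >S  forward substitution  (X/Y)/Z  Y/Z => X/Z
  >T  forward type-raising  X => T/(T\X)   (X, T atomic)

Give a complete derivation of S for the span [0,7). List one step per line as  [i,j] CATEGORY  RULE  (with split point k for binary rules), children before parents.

[0,1] NP/N  lex  "ate"
[1,2] N  lex  "the"
[0,2] NP  >  k=1
[2,3] S  lex  "under"
[3,4] ((S\NP)/(S/PP))\S  lex  "this"
[2,4] (S\NP)/(S/PP)  <  k=3
[4,5] (S/PP)/PP  lex  "cat"
[5,6] PP\S  lex  "some"
[6,7] PP\(PP\S)  lex  "chased"
[5,7] PP  <  k=6
[4,7] S/PP  >  k=5
[2,7] S\NP  >  k=4
[0,7] S  <  k=2

[0,7] S   <
  [0,2] NP   >
    [0,1] "ate" : NP/N
    [1,2] "the" : N
  [2,7] S\NP   >
    [2,4] (S\NP)/(S/PP)   <
      [2,3] "under" : S
      [3,4] "this" : ((S\NP)/(S/PP))\S
    [4,7] S/PP   >
      [4,5] "cat" : (S/PP)/PP
      [5,7] PP   <
        [5,6] "some" : PP\S
        [6,7] "chased" : PP\(PP\S)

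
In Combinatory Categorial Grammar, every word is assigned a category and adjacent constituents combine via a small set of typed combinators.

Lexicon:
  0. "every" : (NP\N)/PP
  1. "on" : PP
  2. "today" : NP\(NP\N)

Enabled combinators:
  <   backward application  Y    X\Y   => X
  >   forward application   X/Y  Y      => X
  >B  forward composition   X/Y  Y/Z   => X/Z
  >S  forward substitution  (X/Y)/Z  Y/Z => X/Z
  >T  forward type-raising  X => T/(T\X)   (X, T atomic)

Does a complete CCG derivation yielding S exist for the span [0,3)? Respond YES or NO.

(NP\N)/PP PP NP\(NP\N)
CKY chart[0,3] = {N/(N\NP), NP, NP/(NP\NP), PP/(PP\NP), S/(S\NP)}; S ∉ chart

NO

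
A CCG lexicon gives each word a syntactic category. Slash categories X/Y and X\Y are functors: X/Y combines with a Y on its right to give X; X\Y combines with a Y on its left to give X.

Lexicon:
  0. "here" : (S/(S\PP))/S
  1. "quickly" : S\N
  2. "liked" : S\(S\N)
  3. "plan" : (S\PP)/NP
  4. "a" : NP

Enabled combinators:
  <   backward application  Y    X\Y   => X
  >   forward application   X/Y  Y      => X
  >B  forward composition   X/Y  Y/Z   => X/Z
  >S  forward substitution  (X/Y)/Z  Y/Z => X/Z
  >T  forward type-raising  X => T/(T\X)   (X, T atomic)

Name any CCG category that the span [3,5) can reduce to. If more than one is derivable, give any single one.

[0,5] S   >
  [0,3] S/(S\PP)   >
    [0,1] "here" : (S/(S\PP))/S
    [1,3] S   <
      [1,2] "quickly" : S\N
      [2,3] "liked" : S\(S\N)
  [3,5] S\PP   >
    [3,4] "plan" : (S\PP)/NP
    [4,5] "a" : NP

S\PP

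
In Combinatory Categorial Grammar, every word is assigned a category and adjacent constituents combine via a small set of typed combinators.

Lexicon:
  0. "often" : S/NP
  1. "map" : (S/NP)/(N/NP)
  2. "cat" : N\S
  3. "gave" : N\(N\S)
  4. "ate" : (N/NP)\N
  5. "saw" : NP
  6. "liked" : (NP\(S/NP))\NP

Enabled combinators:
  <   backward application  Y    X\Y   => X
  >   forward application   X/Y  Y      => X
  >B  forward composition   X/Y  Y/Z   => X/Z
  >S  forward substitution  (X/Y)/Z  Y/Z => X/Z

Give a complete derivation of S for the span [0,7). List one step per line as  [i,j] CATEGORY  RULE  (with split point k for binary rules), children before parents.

[0,7] S   >
  [0,1] "often" : S/NP
  [1,7] NP   <
    [1,5] S/NP   >
      [1,2] "map" : (S/NP)/(N/NP)
      [2,5] N/NP   <
        [2,4] N   <
          [2,3] "cat" : N\S
          [3,4] "gave" : N\(N\S)
        [4,5] "ate" : (N/NP)\N
    [5,7] NP\(S/NP)   <
      [5,6] "saw" : NP
      [6,7] "liked" : (NP\(S/NP))\NP

[0,1] S/NP  lex  "often"
[1,2] (S/NP)/(N/NP)  lex  "map"
[2,3] N\S  lex  "cat"
[3,4] N\(N\S)  lex  "gave"
[2,4] N  <  k=3
[4,5] (N/NP)\N  lex  "ate"
[2,5] N/NP  <  k=4
[1,5] S/NP  >  k=2
[5,6] NP  lex  "saw"
[6,7] (NP\(S/NP))\NP  lex  "liked"
[5,7] NP\(S/NP)  <  k=6
[1,7] NP  <  k=5
[0,7] S  >  k=1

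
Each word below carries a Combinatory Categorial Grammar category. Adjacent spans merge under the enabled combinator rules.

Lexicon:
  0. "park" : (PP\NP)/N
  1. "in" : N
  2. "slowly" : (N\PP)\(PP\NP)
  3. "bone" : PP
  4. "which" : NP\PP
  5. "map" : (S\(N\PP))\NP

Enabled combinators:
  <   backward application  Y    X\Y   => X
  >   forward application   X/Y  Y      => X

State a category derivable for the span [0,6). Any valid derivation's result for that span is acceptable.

S

[0,6] S   <
  [0,3] N\PP   <
    [0,2] PP\NP   >
      [0,1] "park" : (PP\NP)/N
      [1,2] "in" : N
    [2,3] "slowly" : (N\PP)\(PP\NP)
  [3,6] S\(N\PP)   <
    [3,5] NP   <
      [3,4] "bone" : PP
      [4,5] "which" : NP\PP
    [5,6] "map" : (S\(N\PP))\NP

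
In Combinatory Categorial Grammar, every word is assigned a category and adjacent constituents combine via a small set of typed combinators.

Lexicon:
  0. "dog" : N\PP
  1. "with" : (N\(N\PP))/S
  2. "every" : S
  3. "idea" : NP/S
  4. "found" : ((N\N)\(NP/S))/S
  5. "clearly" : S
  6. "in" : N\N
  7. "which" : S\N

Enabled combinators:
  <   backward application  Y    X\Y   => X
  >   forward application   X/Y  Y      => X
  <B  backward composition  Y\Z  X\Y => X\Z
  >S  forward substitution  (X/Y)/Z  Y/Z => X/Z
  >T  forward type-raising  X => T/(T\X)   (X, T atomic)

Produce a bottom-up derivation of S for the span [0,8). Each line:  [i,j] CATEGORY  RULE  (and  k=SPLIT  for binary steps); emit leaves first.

[0,1] N\PP  lex  "dog"
[1,2] (N\(N\PP))/S  lex  "with"
[2,3] S  lex  "every"
[1,3] N\(N\PP)  >  k=2
[0,3] N  <  k=1
[3,4] NP/S  lex  "idea"
[4,5] ((N\N)\(NP/S))/S  lex  "found"
[5,6] S  lex  "clearly"
[4,6] (N\N)\(NP/S)  >  k=5
[3,6] N\N  <  k=4
[6,7] N\N  lex  "in"
[7,8] S\N  lex  "which"
[6,8] S\N  <B  k=7
[3,8] S\N  <B  k=6
[0,8] S  <  k=3

[0,8] S   <
  [0,3] N   <
    [0,1] "dog" : N\PP
    [1,3] N\(N\PP)   >
      [1,2] "with" : (N\(N\PP))/S
      [2,3] "every" : S
  [3,8] S\N   <B
    [3,6] N\N   <
      [3,4] "idea" : NP/S
      [4,6] (N\N)\(NP/S)   >
        [4,5] "found" : ((N\N)\(NP/S))/S
        [5,6] "clearly" : S
    [6,8] S\N   <B
      [6,7] "in" : N\N
      [7,8] "which" : S\N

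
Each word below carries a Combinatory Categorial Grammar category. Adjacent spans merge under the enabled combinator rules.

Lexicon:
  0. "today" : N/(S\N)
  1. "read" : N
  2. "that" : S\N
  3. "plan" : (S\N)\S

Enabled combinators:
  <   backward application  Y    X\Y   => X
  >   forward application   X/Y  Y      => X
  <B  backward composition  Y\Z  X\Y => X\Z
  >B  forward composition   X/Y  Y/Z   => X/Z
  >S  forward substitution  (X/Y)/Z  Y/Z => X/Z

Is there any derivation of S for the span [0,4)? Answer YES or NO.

N/(S\N) N S\N (S\N)\S
CKY chart[0,4] = {N}; S ∉ chart

NO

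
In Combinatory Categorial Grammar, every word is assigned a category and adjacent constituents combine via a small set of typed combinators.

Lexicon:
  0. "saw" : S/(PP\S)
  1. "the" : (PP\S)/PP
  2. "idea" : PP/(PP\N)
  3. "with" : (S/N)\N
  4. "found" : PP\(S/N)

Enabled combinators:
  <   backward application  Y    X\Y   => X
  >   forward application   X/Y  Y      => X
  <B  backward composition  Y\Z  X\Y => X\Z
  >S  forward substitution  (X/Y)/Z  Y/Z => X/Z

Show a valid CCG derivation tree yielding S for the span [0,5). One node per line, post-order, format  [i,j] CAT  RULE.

[0,5] S   >
  [0,1] "saw" : S/(PP\S)
  [1,5] PP\S   >
    [1,2] "the" : (PP\S)/PP
    [2,5] PP   >
      [2,3] "idea" : PP/(PP\N)
      [3,5] PP\N   <B
        [3,4] "with" : (S/N)\N
        [4,5] "found" : PP\(S/N)

[0,1] S/(PP\S)  lex  "saw"
[1,2] (PP\S)/PP  lex  "the"
[2,3] PP/(PP\N)  lex  "idea"
[3,4] (S/N)\N  lex  "with"
[4,5] PP\(S/N)  lex  "found"
[3,5] PP\N  <B  k=4
[2,5] PP  >  k=3
[1,5] PP\S  >  k=2
[0,5] S  >  k=1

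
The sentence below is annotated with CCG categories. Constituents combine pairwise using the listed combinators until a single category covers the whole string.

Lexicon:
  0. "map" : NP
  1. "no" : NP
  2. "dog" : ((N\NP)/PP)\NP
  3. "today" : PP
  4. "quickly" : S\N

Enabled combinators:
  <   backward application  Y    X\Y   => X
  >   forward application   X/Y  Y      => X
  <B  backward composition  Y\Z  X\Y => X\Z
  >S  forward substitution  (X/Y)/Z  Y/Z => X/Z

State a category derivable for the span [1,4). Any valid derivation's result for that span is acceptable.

[0,5] S   <
  [0,4] N   <
    [0,1] "map" : NP
    [1,4] N\NP   >
      [1,3] (N\NP)/PP   <
        [1,2] "no" : NP
        [2,3] "dog" : ((N\NP)/PP)\NP
      [3,4] "today" : PP
  [4,5] "quickly" : S\N

N\NP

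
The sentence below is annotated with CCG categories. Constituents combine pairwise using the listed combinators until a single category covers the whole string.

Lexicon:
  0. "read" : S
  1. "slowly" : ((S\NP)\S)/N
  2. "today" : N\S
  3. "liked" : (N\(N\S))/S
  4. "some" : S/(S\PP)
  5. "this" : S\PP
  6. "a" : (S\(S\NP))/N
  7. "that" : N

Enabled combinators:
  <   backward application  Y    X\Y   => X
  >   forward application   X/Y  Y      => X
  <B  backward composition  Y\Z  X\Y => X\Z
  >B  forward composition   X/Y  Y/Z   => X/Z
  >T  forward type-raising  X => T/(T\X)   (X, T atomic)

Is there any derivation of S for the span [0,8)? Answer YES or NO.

[0,8] S   <
  [0,6] S\NP   <
    [0,1] "read" : S
    [1,6] (S\NP)\S   >
      [1,2] "slowly" : ((S\NP)\S)/N
      [2,6] N   <
        [2,3] "today" : N\S
        [3,6] N\(N\S)   >
          [3,4] "liked" : (N\(N\S))/S
          [4,6] S   >
            [4,5] "some" : S/(S\PP)
            [5,6] "this" : S\PP
  [6,8] S\(S\NP)   >
    [6,7] "a" : (S\(S\NP))/N
    [7,8] "that" : N

YES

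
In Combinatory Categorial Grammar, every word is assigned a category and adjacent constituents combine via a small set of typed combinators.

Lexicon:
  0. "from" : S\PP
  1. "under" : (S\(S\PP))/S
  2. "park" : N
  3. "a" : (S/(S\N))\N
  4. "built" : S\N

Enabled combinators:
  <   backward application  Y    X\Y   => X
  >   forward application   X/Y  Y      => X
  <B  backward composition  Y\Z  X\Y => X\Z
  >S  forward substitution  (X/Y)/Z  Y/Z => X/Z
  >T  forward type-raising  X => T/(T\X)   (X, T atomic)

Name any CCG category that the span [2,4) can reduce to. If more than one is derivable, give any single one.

[0,5] S   <
  [0,1] "from" : S\PP
  [1,5] S\(S\PP)   >
    [1,2] "under" : (S\(S\PP))/S
    [2,5] S   >
      [2,4] S/(S\N)   <
        [2,3] "park" : N
        [3,4] "a" : (S/(S\N))\N
      [4,5] "built" : S\N

S/(S\N)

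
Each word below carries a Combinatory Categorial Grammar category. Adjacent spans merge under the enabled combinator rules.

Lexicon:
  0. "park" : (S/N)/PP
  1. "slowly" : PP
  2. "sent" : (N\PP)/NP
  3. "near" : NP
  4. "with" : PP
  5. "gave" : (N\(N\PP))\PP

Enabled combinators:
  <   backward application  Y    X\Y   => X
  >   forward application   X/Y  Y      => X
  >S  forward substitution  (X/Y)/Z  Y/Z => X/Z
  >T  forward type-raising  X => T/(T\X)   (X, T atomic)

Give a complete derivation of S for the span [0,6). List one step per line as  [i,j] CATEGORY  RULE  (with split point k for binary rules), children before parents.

[0,6] S   >
  [0,2] S/N   >
    [0,1] "park" : (S/N)/PP
    [1,2] "slowly" : PP
  [2,6] N   <
    [2,4] N\PP   >
      [2,3] "sent" : (N\PP)/NP
      [3,4] "near" : NP
    [4,6] N\(N\PP)   <
      [4,5] "with" : PP
      [5,6] "gave" : (N\(N\PP))\PP

[0,1] (S/N)/PP  lex  "park"
[1,2] PP  lex  "slowly"
[0,2] S/N  >  k=1
[2,3] (N\PP)/NP  lex  "sent"
[3,4] NP  lex  "near"
[2,4] N\PP  >  k=3
[4,5] PP  lex  "with"
[5,6] (N\(N\PP))\PP  lex  "gave"
[4,6] N\(N\PP)  <  k=5
[2,6] N  <  k=4
[0,6] S  >  k=2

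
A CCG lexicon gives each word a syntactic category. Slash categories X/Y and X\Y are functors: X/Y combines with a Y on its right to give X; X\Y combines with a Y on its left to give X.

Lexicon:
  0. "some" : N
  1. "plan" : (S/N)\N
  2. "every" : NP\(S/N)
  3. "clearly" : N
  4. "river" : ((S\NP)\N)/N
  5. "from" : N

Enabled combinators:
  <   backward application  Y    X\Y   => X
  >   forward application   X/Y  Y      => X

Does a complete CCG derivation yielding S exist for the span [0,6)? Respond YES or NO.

[0,6] S   <
  [0,3] NP   <
    [0,2] S/N   <
      [0,1] "some" : N
      [1,2] "plan" : (S/N)\N
    [2,3] "every" : NP\(S/N)
  [3,6] S\NP   <
    [3,4] "clearly" : N
    [4,6] (S\NP)\N   >
      [4,5] "river" : ((S\NP)\N)/N
      [5,6] "from" : N

YES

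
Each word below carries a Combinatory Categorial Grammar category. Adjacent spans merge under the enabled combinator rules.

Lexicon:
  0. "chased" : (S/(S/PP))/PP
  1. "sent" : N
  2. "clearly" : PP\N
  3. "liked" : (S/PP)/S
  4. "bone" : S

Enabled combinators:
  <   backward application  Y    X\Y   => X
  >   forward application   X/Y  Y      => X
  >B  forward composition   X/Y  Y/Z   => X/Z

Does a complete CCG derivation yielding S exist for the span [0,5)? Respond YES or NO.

[0,5] S   >
  [0,3] S/(S/PP)   >
    [0,1] "chased" : (S/(S/PP))/PP
    [1,3] PP   <
      [1,2] "sent" : N
      [2,3] "clearly" : PP\N
  [3,5] S/PP   >
    [3,4] "liked" : (S/PP)/S
    [4,5] "bone" : S

YES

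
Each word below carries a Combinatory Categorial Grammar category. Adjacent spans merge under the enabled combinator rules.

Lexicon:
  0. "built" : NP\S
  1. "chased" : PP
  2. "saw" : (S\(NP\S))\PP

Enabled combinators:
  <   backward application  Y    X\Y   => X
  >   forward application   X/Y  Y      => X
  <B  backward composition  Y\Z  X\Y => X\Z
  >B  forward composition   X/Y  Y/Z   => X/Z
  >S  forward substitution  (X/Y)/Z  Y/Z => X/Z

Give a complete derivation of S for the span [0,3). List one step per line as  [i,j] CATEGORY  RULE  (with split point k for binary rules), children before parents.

[0,1] NP\S  lex  "built"
[1,2] PP  lex  "chased"
[2,3] (S\(NP\S))\PP  lex  "saw"
[1,3] S\(NP\S)  <  k=2
[0,3] S  <  k=1

[0,3] S   <
  [0,1] "built" : NP\S
  [1,3] S\(NP\S)   <
    [1,2] "chased" : PP
    [2,3] "saw" : (S\(NP\S))\PP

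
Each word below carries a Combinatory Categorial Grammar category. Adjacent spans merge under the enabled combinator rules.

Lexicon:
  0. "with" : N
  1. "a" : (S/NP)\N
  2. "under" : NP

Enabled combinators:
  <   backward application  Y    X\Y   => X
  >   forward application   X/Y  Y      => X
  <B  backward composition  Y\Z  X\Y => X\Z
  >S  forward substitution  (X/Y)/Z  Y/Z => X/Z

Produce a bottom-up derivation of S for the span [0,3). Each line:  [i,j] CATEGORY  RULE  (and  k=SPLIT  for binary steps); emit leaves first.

[0,1] N  lex  "with"
[1,2] (S/NP)\N  lex  "a"
[0,2] S/NP  <  k=1
[2,3] NP  lex  "under"
[0,3] S  >  k=2

[0,3] S   >
  [0,2] S/NP   <
    [0,1] "with" : N
    [1,2] "a" : (S/NP)\N
  [2,3] "under" : NP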